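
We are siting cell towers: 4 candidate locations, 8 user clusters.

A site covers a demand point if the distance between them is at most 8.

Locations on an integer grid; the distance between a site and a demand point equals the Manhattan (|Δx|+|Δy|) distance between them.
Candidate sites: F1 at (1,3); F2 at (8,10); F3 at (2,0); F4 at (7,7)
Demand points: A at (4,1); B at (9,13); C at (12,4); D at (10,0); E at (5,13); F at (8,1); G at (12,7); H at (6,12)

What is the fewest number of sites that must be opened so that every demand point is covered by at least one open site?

2

Coverage sets (demand points within 8 of each site):
  F1: {A}
  F2: {B, E, G, H}
  F3: {A, D, F}
  F4: {B, C, E, F, G, H}
No single site covers all 8 demand points.
But {F3, F4} covers everything, so the minimum is 2.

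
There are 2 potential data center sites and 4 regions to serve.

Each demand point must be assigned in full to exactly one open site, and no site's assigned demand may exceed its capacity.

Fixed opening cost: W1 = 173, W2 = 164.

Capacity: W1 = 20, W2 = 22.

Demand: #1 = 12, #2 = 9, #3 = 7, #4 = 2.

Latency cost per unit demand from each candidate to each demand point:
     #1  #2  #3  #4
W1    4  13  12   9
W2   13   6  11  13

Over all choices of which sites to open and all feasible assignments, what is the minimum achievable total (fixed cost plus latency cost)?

534

Open {W1, W2}; cheapest assignment that respects the capacities:
  W1 (cap 20, load 14): #1, #4 — cost 12×4 + 2×9 = 66
  W2 (cap 22, load 16): #2, #3 — cost 9×6 + 7×11 = 131
  Shipping 197, fixed 337 → total 534.
  Any other capacity-feasible assignment to {W1, W2} ships for at least 197.
Total demand is 30 and no other set of sites has combined capacity ≥ 30, so {W1, W2} is the only feasible choice of open sites. Minimum: 534.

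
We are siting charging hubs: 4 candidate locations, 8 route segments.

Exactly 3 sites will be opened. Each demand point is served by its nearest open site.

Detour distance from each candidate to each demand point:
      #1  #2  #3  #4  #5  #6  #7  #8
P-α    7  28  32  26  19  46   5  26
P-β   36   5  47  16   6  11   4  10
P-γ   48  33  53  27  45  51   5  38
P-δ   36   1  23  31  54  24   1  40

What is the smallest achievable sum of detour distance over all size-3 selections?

75

Open {P-α, P-β, P-δ}.
  #1→P-α 7, #2→P-δ 1, #3→P-δ 23, #4→P-β 16, #5→P-β 6, #6→P-β 11, #7→P-δ 1, #8→P-β 10  ⇒ total 75.
Compare {P-α, P-β, P-γ}: total 91.
Compare {P-β, P-γ, P-δ}: total 104.
No size-3 selection does better; minimum is 75.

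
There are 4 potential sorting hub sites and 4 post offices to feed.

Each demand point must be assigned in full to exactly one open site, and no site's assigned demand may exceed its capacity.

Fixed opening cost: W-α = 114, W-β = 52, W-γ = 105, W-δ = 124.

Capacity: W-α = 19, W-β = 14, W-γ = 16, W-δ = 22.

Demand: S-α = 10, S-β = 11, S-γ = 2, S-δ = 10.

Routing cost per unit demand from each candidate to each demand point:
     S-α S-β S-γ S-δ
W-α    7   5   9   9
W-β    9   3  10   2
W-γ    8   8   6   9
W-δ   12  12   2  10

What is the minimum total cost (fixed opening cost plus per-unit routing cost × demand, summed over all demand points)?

433

Open {W-β, W-δ}; cheapest assignment that respects the capacities:
  W-β (cap 14, load 11): S-β — cost 11×3 = 33
  W-δ (cap 22, load 22): S-α, S-γ, S-δ — cost 10×12 + 2×2 + 10×10 = 224
  Shipping 257, fixed 176 → total 433.
  Any other capacity-feasible assignment to {W-β, W-δ} ships for at least 257.
Compare {W-α, W-β, W-γ}: its best feasible assignment gives total 438.
Compare {W-α, W-β, W-δ}: its best feasible assignment gives total 489.
Every other set of open sites that can feasibly serve all demand totals ≥ 438 even under its best assignment. Minimum: 433.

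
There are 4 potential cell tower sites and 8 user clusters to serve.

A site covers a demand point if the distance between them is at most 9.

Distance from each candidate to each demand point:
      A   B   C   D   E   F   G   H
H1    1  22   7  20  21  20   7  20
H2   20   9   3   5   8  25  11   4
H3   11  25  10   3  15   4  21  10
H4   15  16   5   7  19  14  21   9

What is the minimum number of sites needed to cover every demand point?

3

Coverage sets (demand points within 9 of each site):
  H1: {A, C, G}
  H2: {B, C, D, E, H}
  H3: {D, F}
  H4: {C, D, H}
No 2 sites suffice: every size-2 union leaves at least one demand point uncovered.
But {H1, H2, H3} covers everything, so the minimum is 3.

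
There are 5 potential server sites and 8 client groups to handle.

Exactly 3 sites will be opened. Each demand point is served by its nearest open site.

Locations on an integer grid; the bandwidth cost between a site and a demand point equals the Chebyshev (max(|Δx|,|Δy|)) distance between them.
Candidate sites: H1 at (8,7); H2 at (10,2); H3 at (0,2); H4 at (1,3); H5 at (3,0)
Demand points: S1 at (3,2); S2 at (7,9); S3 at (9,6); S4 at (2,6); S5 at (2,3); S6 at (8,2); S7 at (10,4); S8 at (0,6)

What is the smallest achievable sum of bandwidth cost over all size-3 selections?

Open {H1, H2, H4}.
  S1→H4 2, S2→H1 2, S3→H1 1, S4→H4 3, S5→H4 1, S6→H2 2, S7→H2 2, S8→H4 3  ⇒ total 16.
Compare {H1, H2, H3}: total 20.
Compare {H1, H3, H4}: total 20.
No size-3 selection does better; minimum is 16.

16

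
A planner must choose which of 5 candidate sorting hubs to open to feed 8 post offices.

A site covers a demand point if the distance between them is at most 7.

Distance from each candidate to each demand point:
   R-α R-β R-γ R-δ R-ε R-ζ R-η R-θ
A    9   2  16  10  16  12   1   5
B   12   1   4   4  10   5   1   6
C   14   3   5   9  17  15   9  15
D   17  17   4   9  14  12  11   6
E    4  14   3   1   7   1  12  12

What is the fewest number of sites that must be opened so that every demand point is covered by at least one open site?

Coverage sets (demand points within 7 of each site):
  A: {R-β, R-η, R-θ}
  B: {R-β, R-γ, R-δ, R-ζ, R-η, R-θ}
  C: {R-β, R-γ}
  D: {R-γ, R-θ}
  E: {R-α, R-γ, R-δ, R-ε, R-ζ}
No single site covers all 8 demand points.
But {A, E} covers everything, so the minimum is 2.

2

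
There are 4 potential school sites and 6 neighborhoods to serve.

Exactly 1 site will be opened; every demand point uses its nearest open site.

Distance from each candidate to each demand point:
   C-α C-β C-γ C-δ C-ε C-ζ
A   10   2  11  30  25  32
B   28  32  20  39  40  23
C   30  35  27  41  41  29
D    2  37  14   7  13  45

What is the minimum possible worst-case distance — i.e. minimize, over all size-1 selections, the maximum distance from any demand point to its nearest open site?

Open {A}.
  Farthest demand point is C-ζ at distance 32 (to A); all others are ≤ 32.
With {B} the worst case is 40.
With {C} the worst case is 41.
No size-1 selection achieves below 32.

32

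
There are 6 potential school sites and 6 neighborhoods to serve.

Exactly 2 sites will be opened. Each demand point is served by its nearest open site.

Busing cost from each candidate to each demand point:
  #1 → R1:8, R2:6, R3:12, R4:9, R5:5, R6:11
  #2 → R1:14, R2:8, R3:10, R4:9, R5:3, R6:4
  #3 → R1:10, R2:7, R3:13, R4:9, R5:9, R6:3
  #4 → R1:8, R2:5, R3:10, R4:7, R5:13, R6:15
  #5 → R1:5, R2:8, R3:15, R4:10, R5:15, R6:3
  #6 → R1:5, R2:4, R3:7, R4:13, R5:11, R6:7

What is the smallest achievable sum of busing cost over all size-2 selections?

Open {#2, #6}.
  R1→#6 5, R2→#6 4, R3→#6 7, R4→#2 9, R5→#2 3, R6→#2 4  ⇒ total 32.
Compare {#1, #6}: total 37.
Compare {#2, #4}: total 37.
No size-2 selection does better; minimum is 32.

32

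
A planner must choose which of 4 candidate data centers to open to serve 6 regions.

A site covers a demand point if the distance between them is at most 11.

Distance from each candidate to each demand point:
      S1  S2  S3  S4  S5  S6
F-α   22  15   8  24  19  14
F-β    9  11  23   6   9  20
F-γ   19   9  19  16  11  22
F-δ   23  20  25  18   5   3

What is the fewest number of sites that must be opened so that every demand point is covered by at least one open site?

Coverage sets (demand points within 11 of each site):
  F-α: {S3}
  F-β: {S1, S2, S4, S5}
  F-γ: {S2, S5}
  F-δ: {S5, S6}
No 2 sites suffice: every size-2 union leaves at least one demand point uncovered.
But {F-α, F-β, F-δ} covers everything, so the minimum is 3.

3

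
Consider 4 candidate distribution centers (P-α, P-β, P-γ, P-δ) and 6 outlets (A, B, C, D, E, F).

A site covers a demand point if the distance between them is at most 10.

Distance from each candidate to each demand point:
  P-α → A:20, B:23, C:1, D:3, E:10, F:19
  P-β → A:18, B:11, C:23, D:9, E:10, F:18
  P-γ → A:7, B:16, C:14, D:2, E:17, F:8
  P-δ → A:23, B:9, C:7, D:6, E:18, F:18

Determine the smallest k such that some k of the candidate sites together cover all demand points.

3

Coverage sets (demand points within 10 of each site):
  P-α: {C, D, E}
  P-β: {D, E}
  P-γ: {A, D, F}
  P-δ: {B, C, D}
No 2 sites suffice: every size-2 union leaves at least one demand point uncovered.
But {P-α, P-γ, P-δ} covers everything, so the minimum is 3.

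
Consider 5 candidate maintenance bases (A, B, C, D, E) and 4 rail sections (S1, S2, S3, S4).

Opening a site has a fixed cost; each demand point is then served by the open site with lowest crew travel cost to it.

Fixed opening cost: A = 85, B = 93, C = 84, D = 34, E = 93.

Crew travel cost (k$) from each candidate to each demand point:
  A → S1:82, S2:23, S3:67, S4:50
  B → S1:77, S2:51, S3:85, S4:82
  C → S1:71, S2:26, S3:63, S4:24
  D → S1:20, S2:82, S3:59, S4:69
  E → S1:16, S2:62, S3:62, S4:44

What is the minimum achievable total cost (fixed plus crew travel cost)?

247

Open {C, D}: assign each demand point to its cheapest open site.
  S1→D 20, S2→C 26, S3→D 59, S4→C 24
  crew travel cost 129, fixed 118 → total 247.
Compare {D}: crew travel cost 230 + fixed 34 = 264.
Compare {C}: crew travel cost 184 + fixed 84 = 268.
Compare {A, D}: crew travel cost 152 + fixed 119 = 271.
All other subsets cost ≥ 264. Minimum total cost: 247.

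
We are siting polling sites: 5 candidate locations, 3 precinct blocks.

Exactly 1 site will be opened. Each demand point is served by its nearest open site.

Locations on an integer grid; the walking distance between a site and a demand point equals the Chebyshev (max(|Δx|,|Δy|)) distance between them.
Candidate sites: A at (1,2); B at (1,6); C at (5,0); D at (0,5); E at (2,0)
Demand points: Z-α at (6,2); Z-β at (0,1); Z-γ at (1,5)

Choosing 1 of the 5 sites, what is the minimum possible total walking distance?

Open {A}.
  Z-α→A 5, Z-β→A 1, Z-γ→A 3  ⇒ total 9.
Compare {B}: total 11.
Compare {D}: total 11.
No size-1 selection does better; minimum is 9.

9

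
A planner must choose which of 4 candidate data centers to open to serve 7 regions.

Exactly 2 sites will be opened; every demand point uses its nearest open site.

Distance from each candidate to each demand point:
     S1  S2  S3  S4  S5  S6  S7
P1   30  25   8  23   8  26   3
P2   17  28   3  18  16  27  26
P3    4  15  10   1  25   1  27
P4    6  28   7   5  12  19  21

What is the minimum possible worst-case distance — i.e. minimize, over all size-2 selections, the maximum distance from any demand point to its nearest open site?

Open {P1, P3}.
  Farthest demand point is S2 at distance 15 (to P3); all others are ≤ 15.
With {P3, P4} the worst case is 21.
With {P1, P4} the worst case is 25.
No size-2 selection achieves below 15.

15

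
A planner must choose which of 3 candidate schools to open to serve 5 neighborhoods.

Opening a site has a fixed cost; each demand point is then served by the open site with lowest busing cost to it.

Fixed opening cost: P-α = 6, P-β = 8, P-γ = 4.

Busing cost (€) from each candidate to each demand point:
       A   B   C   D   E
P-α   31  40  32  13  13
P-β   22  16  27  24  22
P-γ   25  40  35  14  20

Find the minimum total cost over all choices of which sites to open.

Open {P-α, P-β}: assign each demand point to its cheapest open site.
  A→P-β 22, B→P-β 16, C→P-β 27, D→P-α 13, E→P-α 13
  busing cost 91, fixed 14 → total 105.
Compare {P-α, P-β, P-γ}: busing cost 91 + fixed 18 = 109.
Compare {P-β, P-γ}: busing cost 99 + fixed 12 = 111.
Compare {P-β}: busing cost 111 + fixed 8 = 119.
All other subsets cost ≥ 109. Minimum total cost: 105.

105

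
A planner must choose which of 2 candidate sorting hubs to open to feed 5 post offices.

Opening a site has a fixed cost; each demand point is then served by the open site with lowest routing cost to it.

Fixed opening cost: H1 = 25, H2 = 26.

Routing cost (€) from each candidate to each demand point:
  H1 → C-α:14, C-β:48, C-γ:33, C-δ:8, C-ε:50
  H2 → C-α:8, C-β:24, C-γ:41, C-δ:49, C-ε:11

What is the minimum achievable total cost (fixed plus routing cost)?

Open {H1, H2}: assign each demand point to its cheapest open site.
  C-α→H2 8, C-β→H2 24, C-γ→H1 33, C-δ→H1 8, C-ε→H2 11
  routing cost 84, fixed 51 → total 135.
Compare {H2}: routing cost 133 + fixed 26 = 159.
Compare {H1}: routing cost 153 + fixed 25 = 178.

135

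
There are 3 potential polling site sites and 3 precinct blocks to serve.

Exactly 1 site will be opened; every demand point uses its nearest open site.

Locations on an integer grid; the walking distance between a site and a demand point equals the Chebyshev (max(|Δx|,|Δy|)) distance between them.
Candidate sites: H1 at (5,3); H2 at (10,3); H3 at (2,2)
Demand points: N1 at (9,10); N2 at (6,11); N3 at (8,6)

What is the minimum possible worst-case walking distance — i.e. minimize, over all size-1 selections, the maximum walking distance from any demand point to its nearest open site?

8

Open {H1}.
  Farthest demand point is N2 at walking distance 8 (to H1); all others are ≤ 8.
With {H2} the worst case is 8.
With {H3} the worst case is 9.
No size-1 selection achieves below 8.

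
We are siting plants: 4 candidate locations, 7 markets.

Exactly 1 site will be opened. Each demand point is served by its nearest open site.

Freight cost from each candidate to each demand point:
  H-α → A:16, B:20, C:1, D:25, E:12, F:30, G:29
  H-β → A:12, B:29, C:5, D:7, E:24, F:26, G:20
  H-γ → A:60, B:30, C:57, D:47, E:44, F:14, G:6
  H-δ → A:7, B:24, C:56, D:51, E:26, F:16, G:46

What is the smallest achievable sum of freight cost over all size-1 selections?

Open {H-β}.
  A→H-β 12, B→H-β 29, C→H-β 5, D→H-β 7, E→H-β 24, F→H-β 26, G→H-β 20  ⇒ total 123.
Compare {H-α}: total 133.
Compare {H-δ}: total 226.
No size-1 selection does better; minimum is 123.

123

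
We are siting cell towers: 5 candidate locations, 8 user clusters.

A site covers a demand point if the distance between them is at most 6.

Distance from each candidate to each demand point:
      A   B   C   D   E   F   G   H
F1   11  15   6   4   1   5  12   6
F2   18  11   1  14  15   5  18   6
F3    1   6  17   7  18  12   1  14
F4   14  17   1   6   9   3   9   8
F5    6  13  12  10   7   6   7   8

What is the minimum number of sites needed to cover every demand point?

Coverage sets (demand points within 6 of each site):
  F1: {C, D, E, F, H}
  F2: {C, F, H}
  F3: {A, B, G}
  F4: {C, D, F}
  F5: {A, F}
No single site covers all 8 demand points.
But {F1, F3} covers everything, so the minimum is 2.

2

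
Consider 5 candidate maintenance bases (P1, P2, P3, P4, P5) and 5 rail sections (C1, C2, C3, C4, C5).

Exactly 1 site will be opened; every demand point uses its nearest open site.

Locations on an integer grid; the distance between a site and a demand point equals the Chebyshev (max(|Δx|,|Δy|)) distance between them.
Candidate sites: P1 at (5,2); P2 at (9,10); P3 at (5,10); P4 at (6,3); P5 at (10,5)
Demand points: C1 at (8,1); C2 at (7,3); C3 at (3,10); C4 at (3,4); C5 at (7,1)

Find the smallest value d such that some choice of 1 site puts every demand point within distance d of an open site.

7

Open {P4}.
  Farthest demand point is C3 at distance 7 (to P4); all others are ≤ 7.
With {P5} the worst case is 7.
With {P1} the worst case is 8.
No size-1 selection achieves below 7.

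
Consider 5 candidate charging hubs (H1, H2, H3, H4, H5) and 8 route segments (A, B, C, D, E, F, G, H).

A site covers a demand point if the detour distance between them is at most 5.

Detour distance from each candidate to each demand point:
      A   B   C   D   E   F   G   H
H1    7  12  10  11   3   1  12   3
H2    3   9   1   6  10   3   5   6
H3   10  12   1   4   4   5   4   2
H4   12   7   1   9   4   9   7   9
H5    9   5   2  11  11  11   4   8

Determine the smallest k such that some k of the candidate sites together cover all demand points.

Coverage sets (demand points within 5 of each site):
  H1: {E, F, H}
  H2: {A, C, F, G}
  H3: {C, D, E, F, G, H}
  H4: {C, E}
  H5: {B, C, G}
No 2 sites suffice: every size-2 union leaves at least one demand point uncovered.
But {H2, H3, H5} covers everything, so the minimum is 3.

3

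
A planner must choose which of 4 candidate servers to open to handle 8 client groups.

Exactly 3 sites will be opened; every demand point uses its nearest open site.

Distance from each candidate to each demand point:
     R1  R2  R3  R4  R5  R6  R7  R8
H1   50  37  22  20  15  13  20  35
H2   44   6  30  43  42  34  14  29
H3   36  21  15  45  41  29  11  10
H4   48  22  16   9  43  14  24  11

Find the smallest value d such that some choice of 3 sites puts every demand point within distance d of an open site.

Open {H1, H2, H3}.
  Farthest demand point is R1 at distance 36 (to H3); all others are ≤ 36.
With {H1, H3, H4} the worst case is 36.
With {H2, H3, H4} the worst case is 41.
No size-3 selection achieves below 36.

36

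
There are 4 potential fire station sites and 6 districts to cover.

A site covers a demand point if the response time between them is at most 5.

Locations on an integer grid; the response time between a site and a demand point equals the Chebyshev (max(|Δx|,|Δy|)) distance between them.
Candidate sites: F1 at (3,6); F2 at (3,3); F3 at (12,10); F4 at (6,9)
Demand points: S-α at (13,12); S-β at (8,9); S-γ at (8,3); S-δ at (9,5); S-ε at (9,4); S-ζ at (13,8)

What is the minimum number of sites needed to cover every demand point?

Coverage sets (demand points within 5 of each site):
  F1: {S-β, S-γ}
  F2: {S-γ}
  F3: {S-α, S-β, S-δ, S-ζ}
  F4: {S-β, S-δ, S-ε}
No 2 sites suffice: every size-2 union leaves at least one demand point uncovered.
But {F1, F3, F4} covers everything, so the minimum is 3.

3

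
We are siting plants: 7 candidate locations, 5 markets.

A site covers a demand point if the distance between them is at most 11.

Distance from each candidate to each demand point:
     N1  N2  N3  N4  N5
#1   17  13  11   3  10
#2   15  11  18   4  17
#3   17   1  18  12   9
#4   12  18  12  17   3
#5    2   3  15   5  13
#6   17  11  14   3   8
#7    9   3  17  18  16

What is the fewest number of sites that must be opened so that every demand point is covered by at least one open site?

Coverage sets (demand points within 11 of each site):
  #1: {N3, N4, N5}
  #2: {N2, N4}
  #3: {N2, N5}
  #4: {N5}
  #5: {N1, N2, N4}
  #6: {N2, N4, N5}
  #7: {N1, N2}
No single site covers all 5 demand points.
But {#1, #5} covers everything, so the minimum is 2.

2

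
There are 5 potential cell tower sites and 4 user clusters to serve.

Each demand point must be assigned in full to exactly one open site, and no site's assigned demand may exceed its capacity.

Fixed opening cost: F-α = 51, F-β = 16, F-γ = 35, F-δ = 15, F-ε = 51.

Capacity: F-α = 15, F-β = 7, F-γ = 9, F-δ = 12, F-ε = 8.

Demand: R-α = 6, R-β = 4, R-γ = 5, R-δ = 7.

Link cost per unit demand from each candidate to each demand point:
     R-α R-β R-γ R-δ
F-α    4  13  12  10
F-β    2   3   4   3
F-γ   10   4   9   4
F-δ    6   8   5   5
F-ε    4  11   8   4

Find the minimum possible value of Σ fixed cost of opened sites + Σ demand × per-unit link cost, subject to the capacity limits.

154

Open {F-β, F-γ, F-δ}; cheapest assignment that respects the capacities:
  F-β (cap 7, load 6): R-α — cost 6×2 = 12
  F-γ (cap 9, load 4): R-β — cost 4×4 = 16
  F-δ (cap 12, load 12): R-γ, R-δ — cost 5×5 + 7×5 = 60
  Shipping 88, fixed 66 → total 154.
  Any other capacity-feasible assignment to {F-β, F-γ, F-δ} ships for at least 88.
Compare {F-α, F-β, F-δ}: its best feasible assignment gives total 178.
Compare {F-β, F-δ, F-ε}: its best feasible assignment gives total 178.
Every other set of open sites that can feasibly serve all demand totals ≥ 178 even under its best assignment. Minimum: 154.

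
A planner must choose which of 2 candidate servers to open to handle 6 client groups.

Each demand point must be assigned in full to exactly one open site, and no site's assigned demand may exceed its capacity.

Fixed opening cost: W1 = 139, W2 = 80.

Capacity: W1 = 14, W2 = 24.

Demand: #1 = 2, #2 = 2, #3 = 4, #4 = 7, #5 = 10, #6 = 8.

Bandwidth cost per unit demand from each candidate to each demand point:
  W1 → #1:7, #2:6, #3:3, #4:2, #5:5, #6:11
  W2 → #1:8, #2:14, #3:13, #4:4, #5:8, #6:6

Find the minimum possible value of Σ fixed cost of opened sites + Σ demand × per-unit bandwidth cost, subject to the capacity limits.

401

Open {W1, W2}; cheapest assignment that respects the capacities:
  W1 (cap 14, load 14): #3, #5 — cost 4×3 + 10×5 = 62
  W2 (cap 24, load 19): #1, #2, #4, #6 — cost 2×8 + 2×14 + 7×4 + 8×6 = 120
  Shipping 182, fixed 219 → total 401.
  Any other capacity-feasible assignment to {W1, W2} ships for at least 182.
Total demand is 33 and no other set of sites has combined capacity ≥ 33, so {W1, W2} is the only feasible choice of open sites. Minimum: 401.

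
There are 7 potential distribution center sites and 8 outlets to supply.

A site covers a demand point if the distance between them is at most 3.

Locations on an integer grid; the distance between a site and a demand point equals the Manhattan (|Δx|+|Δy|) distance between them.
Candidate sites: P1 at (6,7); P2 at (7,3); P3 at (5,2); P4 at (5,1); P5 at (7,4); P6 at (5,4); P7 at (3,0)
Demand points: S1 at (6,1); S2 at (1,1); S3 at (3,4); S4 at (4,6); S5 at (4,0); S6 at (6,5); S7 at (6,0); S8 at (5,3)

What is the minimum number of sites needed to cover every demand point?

3

Coverage sets (demand points within 3 of each site):
  P1: {S4, S6}
  P2: {S1, S6, S8}
  P3: {S1, S5, S7, S8}
  P4: {S1, S5, S7, S8}
  P5: {S6, S8}
  P6: {S3, S4, S6, S8}
  P7: {S2, S5, S7}
No 2 sites suffice: every size-2 union leaves at least one demand point uncovered.
But {P2, P6, P7} covers everything, so the minimum is 3.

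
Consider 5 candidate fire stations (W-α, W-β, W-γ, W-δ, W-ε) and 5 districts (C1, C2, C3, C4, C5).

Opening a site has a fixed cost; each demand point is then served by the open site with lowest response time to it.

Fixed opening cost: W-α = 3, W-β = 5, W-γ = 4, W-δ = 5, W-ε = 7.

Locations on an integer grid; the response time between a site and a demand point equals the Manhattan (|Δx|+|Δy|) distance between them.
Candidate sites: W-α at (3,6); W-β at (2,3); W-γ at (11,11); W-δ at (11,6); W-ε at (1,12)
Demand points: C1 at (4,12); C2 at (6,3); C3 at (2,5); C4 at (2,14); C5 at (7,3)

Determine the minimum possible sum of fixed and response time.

Open {W-β, W-ε}: assign each demand point to its cheapest open site.
  C1→W-ε 3, C2→W-β 4, C3→W-β 2, C4→W-ε 3, C5→W-β 5
  response time 17, fixed 12 → total 29.
Compare {W-α, W-ε}: response time 21 + fixed 10 = 31.
Compare {W-α, W-β, W-ε}: response time 17 + fixed 15 = 32.
Compare {W-β, W-γ, W-ε}: response time 17 + fixed 16 = 33.
All other subsets cost ≥ 31. Minimum total cost: 29.

29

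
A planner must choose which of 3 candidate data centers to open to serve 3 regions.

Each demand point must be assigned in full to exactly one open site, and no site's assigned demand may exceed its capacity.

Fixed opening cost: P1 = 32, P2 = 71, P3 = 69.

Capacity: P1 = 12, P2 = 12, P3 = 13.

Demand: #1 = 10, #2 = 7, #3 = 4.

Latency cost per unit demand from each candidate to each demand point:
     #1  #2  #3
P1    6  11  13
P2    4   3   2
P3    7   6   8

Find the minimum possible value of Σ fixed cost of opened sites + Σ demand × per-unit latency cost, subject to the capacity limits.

192

Open {P1, P2}; cheapest assignment that respects the capacities:
  P1 (cap 12, load 10): #1 — cost 10×6 = 60
  P2 (cap 12, load 11): #2, #3 — cost 7×3 + 4×2 = 29
  Shipping 89, fixed 103 → total 192.
  Any other capacity-feasible assignment to {P1, P2} ships for at least 89.
Compare {P1, P3}: its best feasible assignment gives total 235.
Compare {P2, P3}: its best feasible assignment gives total 239.
Every other set of open sites that can feasibly serve all demand totals ≥ 235 even under its best assignment. Minimum: 192.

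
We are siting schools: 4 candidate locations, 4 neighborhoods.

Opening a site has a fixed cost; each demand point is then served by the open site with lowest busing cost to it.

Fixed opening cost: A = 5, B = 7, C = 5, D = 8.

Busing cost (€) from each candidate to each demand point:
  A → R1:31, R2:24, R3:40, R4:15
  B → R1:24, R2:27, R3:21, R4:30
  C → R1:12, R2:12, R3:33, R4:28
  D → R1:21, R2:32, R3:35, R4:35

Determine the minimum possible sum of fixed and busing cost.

Open {A, B, C}: assign each demand point to its cheapest open site.
  R1→C 12, R2→C 12, R3→B 21, R4→A 15
  busing cost 60, fixed 17 → total 77.
Compare {A, C}: busing cost 72 + fixed 10 = 82.
Compare {B, C}: busing cost 73 + fixed 12 = 85.
Compare {A, B, C, D}: busing cost 60 + fixed 25 = 85.
All other subsets cost ≥ 82. Minimum total cost: 77.

77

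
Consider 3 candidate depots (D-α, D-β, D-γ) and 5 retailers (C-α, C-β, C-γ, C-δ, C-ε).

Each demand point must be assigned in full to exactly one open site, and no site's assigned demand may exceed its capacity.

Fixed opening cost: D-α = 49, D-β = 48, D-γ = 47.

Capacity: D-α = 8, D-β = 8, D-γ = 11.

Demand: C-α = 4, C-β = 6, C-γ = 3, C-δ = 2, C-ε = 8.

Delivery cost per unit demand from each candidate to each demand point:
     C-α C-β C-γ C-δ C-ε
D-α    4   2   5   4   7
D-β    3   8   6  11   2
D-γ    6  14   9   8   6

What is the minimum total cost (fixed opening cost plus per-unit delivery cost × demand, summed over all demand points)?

231

Open {D-α, D-β, D-γ}; cheapest assignment that respects the capacities:
  D-α (cap 8, load 8): C-β, C-δ — cost 6×2 + 2×4 = 20
  D-β (cap 8, load 8): C-ε — cost 8×2 = 16
  D-γ (cap 11, load 7): C-α, C-γ — cost 4×6 + 3×9 = 51
  Shipping 87, fixed 144 → total 231.
  Any other capacity-feasible assignment to {D-α, D-β, D-γ} ships for at least 87.
Total demand is 23 and no other set of sites has combined capacity ≥ 23, so {D-α, D-β, D-γ} is the only feasible choice of open sites. Minimum: 231.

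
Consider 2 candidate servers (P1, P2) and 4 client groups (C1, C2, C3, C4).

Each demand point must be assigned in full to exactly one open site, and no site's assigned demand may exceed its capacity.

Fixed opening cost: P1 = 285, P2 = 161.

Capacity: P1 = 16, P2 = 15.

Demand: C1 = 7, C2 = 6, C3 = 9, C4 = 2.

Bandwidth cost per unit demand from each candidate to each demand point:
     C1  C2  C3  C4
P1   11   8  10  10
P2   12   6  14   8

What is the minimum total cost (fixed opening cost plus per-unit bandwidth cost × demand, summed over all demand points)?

665

Open {P1, P2}; cheapest assignment that respects the capacities:
  P1 (cap 16, load 16): C1, C3 — cost 7×11 + 9×10 = 167
  P2 (cap 15, load 8): C2, C4 — cost 6×6 + 2×8 = 52
  Shipping 219, fixed 446 → total 665.
  Any other capacity-feasible assignment to {P1, P2} ships for at least 219.
Total demand is 24 and no other set of sites has combined capacity ≥ 24, so {P1, P2} is the only feasible choice of open sites. Minimum: 665.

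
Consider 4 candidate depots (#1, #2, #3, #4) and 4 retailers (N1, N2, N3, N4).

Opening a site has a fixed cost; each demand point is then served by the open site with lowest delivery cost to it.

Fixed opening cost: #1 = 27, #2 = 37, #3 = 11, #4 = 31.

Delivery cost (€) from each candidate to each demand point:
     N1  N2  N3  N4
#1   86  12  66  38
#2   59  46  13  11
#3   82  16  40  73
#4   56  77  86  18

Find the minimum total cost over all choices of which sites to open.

147

Open {#2, #3}: assign each demand point to its cheapest open site.
  N1→#2 59, N2→#3 16, N3→#2 13, N4→#2 11
  delivery cost 99, fixed 48 → total 147.
Compare {#1, #2}: delivery cost 95 + fixed 64 = 159.
Compare {#2}: delivery cost 129 + fixed 37 = 166.
Compare {#1, #2, #3}: delivery cost 95 + fixed 75 = 170.
All other subsets cost ≥ 159. Minimum total cost: 147.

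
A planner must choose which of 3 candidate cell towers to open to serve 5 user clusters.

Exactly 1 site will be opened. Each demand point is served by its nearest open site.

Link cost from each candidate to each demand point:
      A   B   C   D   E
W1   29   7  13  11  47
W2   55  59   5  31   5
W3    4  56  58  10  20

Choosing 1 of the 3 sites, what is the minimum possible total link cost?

Open {W1}.
  A→W1 29, B→W1 7, C→W1 13, D→W1 11, E→W1 47  ⇒ total 107.
Compare {W3}: total 148.
Compare {W2}: total 155.

107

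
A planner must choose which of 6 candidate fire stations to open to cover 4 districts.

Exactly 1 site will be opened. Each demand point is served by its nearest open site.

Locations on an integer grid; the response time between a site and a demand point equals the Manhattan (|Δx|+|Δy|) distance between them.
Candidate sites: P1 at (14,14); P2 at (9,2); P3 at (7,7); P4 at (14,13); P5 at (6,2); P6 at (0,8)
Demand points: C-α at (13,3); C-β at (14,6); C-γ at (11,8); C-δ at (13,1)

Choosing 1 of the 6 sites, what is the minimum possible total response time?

27

Open {P2}.
  C-α→P2 5, C-β→P2 9, C-γ→P2 8, C-δ→P2 5  ⇒ total 27.
Compare {P3}: total 35.
Compare {P4}: total 39.
No size-1 selection does better; minimum is 27.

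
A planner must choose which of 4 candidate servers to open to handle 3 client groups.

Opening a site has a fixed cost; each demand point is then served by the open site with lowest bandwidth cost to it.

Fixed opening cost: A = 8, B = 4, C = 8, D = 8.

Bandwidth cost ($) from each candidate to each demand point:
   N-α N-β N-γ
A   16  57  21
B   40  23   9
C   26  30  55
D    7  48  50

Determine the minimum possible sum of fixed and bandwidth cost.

Open {B, D}: assign each demand point to its cheapest open site.
  N-α→D 7, N-β→B 23, N-γ→B 9
  bandwidth cost 39, fixed 12 → total 51.
Compare {A, B, D}: bandwidth cost 39 + fixed 20 = 59.
Compare {B, C, D}: bandwidth cost 39 + fixed 20 = 59.
Compare {A, B}: bandwidth cost 48 + fixed 12 = 60.
All other subsets cost ≥ 59. Minimum total cost: 51.

51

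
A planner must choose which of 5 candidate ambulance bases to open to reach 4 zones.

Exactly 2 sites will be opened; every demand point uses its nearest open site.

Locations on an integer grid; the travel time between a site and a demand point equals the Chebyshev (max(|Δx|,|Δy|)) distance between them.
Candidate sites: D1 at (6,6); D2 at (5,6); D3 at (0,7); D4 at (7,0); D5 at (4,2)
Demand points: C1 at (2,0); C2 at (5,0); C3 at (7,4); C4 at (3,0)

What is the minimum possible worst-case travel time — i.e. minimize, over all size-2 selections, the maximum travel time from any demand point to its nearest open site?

2

Open {D1, D5}.
  Farthest demand point is C1 at travel time 2 (to D5); all others are ≤ 2.
With {D2, D5} the worst case is 2.
With {D3, D5} the worst case is 3.
No size-2 selection achieves below 2.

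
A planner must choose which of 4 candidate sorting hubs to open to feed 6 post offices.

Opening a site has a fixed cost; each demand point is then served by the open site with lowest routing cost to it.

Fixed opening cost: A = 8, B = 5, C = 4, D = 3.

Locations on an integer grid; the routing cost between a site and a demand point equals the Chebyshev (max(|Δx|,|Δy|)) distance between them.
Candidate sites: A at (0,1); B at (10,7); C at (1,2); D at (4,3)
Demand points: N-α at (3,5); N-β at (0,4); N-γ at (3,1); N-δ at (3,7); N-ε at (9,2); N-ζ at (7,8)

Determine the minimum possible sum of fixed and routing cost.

Open {D}: assign each demand point to its cheapest open site.
  N-α→D 2, N-β→D 4, N-γ→D 2, N-δ→D 4, N-ε→D 5, N-ζ→D 5
  routing cost 22, fixed 3 → total 25.
Compare {C, D}: routing cost 20 + fixed 7 = 27.
Compare {B, D}: routing cost 20 + fixed 8 = 28.
Compare {B, C}: routing cost 20 + fixed 9 = 29.
All other subsets cost ≥ 27. Minimum total cost: 25.

25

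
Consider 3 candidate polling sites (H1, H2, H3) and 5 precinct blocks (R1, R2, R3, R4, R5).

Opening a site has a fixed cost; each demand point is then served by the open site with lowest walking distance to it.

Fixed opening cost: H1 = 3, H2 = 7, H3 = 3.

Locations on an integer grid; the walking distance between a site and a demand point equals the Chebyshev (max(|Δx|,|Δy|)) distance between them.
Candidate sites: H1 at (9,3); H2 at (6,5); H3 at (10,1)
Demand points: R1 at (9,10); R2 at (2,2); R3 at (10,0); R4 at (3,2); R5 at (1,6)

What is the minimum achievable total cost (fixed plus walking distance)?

28

Open {H2, H3}: assign each demand point to its cheapest open site.
  R1→H2 5, R2→H2 4, R3→H3 1, R4→H2 3, R5→H2 5
  walking distance 18, fixed 10 → total 28.
Compare {H2}: walking distance 22 + fixed 7 = 29.
Compare {H1, H2}: walking distance 20 + fixed 10 = 30.
Compare {H1, H2, H3}: walking distance 18 + fixed 13 = 31.
All other subsets cost ≥ 29. Minimum total cost: 28.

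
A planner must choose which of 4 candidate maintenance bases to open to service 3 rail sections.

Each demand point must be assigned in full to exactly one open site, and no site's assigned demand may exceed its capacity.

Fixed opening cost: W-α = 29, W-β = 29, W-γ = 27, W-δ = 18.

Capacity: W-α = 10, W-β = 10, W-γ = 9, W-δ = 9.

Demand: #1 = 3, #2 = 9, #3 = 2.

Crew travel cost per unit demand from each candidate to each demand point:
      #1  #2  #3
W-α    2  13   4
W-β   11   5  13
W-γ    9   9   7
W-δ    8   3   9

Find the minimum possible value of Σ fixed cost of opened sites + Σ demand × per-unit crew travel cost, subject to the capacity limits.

Open {W-α, W-δ}; cheapest assignment that respects the capacities:
  W-α (cap 10, load 5): #1, #3 — cost 3×2 + 2×4 = 14
  W-δ (cap 9, load 9): #2 — cost 9×3 = 27
  Shipping 41, fixed 47 → total 88.
  Any other capacity-feasible assignment to {W-α, W-δ} ships for at least 41.
Compare {W-γ, W-δ}: its best feasible assignment gives total 113.
Compare {W-α, W-γ, W-δ}: its best feasible assignment gives total 115.
Every other set of open sites that can feasibly serve all demand totals ≥ 113 even under its best assignment. Minimum: 88.

88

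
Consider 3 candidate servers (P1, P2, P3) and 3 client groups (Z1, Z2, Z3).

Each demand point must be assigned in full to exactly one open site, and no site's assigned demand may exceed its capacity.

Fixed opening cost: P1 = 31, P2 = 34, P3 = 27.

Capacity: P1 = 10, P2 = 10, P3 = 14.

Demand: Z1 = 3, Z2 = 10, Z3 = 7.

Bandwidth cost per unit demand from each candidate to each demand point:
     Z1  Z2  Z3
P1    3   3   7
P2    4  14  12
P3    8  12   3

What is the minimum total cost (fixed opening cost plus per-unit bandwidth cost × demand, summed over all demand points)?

Open {P1, P3}; cheapest assignment that respects the capacities:
  P1 (cap 10, load 10): Z2 — cost 10×3 = 30
  P3 (cap 14, load 10): Z1, Z3 — cost 3×8 + 7×3 = 45
  Shipping 75, fixed 58 → total 133.
  Any other capacity-feasible assignment to {P1, P3} ships for at least 75.
Compare {P1, P2, P3}: its best feasible assignment gives total 155.
Compare {P1, P2}: its best feasible assignment gives total 191.
Every other set of open sites that can feasibly serve all demand totals ≥ 155 even under its best assignment. Minimum: 133.

133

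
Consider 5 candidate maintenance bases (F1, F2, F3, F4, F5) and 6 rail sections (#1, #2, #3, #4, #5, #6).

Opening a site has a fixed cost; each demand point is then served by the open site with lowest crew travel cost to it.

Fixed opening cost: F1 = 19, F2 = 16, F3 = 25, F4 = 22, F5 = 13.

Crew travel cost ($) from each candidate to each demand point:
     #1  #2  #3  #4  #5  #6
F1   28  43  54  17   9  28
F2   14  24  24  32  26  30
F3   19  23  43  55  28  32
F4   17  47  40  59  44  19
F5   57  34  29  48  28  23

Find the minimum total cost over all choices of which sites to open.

Open {F1, F2}: assign each demand point to its cheapest open site.
  #1→F2 14, #2→F2 24, #3→F2 24, #4→F1 17, #5→F1 9, #6→F1 28
  crew travel cost 116, fixed 35 → total 151.
Compare {F1, F2, F5}: crew travel cost 111 + fixed 48 = 159.
Compare {F1, F2, F4}: crew travel cost 107 + fixed 57 = 164.
Compare {F2}: crew travel cost 150 + fixed 16 = 166.
All other subsets cost ≥ 159. Minimum total cost: 151.

151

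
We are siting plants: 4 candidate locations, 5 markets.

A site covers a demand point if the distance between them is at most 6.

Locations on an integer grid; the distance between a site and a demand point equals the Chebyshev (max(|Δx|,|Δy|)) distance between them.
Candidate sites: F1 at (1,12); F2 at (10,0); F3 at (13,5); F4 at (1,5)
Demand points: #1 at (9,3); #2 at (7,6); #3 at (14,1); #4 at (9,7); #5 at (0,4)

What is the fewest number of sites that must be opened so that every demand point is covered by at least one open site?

Coverage sets (demand points within 6 of each site):
  F1: {#2}
  F2: {#1, #2, #3}
  F3: {#1, #2, #3, #4}
  F4: {#2, #5}
No single site covers all 5 demand points.
But {F3, F4} covers everything, so the minimum is 2.

2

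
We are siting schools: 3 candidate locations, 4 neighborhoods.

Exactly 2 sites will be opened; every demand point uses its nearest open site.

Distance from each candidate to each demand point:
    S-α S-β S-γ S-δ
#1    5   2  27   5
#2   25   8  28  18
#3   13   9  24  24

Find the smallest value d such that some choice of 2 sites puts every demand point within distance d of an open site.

24

Open {#1, #3}.
  Farthest demand point is S-γ at distance 24 (to #3); all others are ≤ 24.
With {#2, #3} the worst case is 24.
With {#1, #2} the worst case is 27.
No size-2 selection achieves below 24.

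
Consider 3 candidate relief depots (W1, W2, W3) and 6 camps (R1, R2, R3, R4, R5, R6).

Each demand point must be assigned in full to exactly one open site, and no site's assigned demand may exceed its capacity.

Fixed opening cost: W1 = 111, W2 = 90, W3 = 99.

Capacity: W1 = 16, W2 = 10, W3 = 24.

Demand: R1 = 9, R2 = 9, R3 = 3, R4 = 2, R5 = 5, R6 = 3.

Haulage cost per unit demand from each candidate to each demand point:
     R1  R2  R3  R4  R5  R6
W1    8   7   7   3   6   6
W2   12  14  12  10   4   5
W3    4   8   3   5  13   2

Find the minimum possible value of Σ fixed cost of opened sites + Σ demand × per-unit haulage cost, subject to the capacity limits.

351

Open {W2, W3}; cheapest assignment that respects the capacities:
  W2 (cap 10, load 8): R5, R6 — cost 5×4 + 3×5 = 35
  W3 (cap 24, load 23): R1, R2, R3, R4 — cost 9×4 + 9×8 + 3×3 + 2×5 = 127
  Shipping 162, fixed 189 → total 351.
  Any other capacity-feasible assignment to {W2, W3} ships for at least 162.
Compare {W1, W3}: its best feasible assignment gives total 360.
Compare {W1, W2, W3}: its best feasible assignment gives total 440.
Every other set of open sites that can feasibly serve all demand totals ≥ 360 even under its best assignment. Minimum: 351.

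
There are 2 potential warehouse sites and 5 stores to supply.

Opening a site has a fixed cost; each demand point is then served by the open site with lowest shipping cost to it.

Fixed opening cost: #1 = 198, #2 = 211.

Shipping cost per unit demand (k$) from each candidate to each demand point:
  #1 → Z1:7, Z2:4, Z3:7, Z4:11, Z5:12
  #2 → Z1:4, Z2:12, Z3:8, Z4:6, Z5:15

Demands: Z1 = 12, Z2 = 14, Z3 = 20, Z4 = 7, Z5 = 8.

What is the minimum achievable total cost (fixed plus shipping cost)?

651

Open {#1}: assign each demand point to its cheapest open site.
  Z1→#1 12×7=84, Z2→#1 14×4=56, Z3→#1 20×7=140, Z4→#1 7×11=77, Z5→#1 8×12=96
  shipping cost 453, fixed 198 → total 651.
Compare {#2}: shipping cost 538 + fixed 211 = 749.
Compare {#1, #2}: shipping cost 382 + fixed 409 = 791.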